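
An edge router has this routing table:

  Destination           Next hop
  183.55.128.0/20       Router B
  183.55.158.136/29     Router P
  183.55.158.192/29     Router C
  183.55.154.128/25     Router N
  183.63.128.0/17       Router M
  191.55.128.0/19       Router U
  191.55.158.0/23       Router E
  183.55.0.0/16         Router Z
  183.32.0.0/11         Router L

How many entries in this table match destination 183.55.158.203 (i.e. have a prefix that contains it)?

Prefixes containing 183.55.158.203:
  183.32.0.0/11 (183.32.0.0 - 183.63.255.255)
  183.55.0.0/16 (183.55.0.0 - 183.55.255.255)
Total matching entries: 2.

2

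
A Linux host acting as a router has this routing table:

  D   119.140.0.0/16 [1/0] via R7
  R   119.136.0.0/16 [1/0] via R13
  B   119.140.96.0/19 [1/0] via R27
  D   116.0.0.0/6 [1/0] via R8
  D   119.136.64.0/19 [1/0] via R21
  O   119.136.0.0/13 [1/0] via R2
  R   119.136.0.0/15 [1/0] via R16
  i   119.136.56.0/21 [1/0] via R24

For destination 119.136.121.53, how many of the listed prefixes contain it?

Prefixes containing 119.136.121.53:
  116.0.0.0/6 (116.0.0.0 - 119.255.255.255)
  119.136.0.0/13 (119.136.0.0 - 119.143.255.255)
  119.136.0.0/15 (119.136.0.0 - 119.137.255.255)
  119.136.0.0/16 (119.136.0.0 - 119.136.255.255)
Total matching entries: 4.

4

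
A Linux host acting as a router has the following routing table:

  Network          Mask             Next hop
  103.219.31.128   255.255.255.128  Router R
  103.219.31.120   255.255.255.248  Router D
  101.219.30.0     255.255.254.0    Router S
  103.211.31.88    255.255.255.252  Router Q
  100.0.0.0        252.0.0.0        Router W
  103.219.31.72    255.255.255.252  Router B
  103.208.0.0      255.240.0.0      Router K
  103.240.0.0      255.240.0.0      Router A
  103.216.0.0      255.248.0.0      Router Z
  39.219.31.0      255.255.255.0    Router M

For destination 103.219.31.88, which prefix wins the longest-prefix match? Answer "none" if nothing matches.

Entries matching 103.219.31.88:
  100.0.0.0/6 (100.0.0.0 - 103.255.255.255)
  103.208.0.0/12 (103.208.0.0 - 103.223.255.255)
  103.216.0.0/13 (103.216.0.0 - 103.223.255.255)
Most specific is 103.216.0.0/13.

103.216.0.0/13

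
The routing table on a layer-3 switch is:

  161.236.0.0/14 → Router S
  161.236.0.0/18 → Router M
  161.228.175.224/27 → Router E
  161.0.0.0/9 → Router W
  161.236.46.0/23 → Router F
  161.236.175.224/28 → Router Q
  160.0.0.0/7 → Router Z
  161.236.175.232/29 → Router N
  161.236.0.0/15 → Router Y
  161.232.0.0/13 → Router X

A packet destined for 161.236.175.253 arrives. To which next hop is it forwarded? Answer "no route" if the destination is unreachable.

Router Y

Routes whose prefix contains 161.236.175.253:
  160.0.0.0/7 (160.0.0.0 - 161.255.255.255) -> Router Z
  161.232.0.0/13 (161.232.0.0 - 161.239.255.255) -> Router X
  161.236.0.0/14 (161.236.0.0 - 161.239.255.255) -> Router S
  161.236.0.0/15 (161.236.0.0 - 161.237.255.255) -> Router Y
More-specific entries that do NOT match:
  161.236.175.232/29 (161.236.175.232 - 161.236.175.239) does not contain 161.236.175.253
  161.236.175.224/28 (161.236.175.224 - 161.236.175.239) does not contain 161.236.175.253
  161.228.175.224/27 (161.228.175.224 - 161.228.175.255) does not contain 161.236.175.253
  161.236.46.0/23 (161.236.46.0 - 161.236.47.255) does not contain 161.236.175.253
  161.236.0.0/18 (161.236.0.0 - 161.236.63.255) does not contain 161.236.175.253
Longest matching prefix is /15 -> next hop Router Y.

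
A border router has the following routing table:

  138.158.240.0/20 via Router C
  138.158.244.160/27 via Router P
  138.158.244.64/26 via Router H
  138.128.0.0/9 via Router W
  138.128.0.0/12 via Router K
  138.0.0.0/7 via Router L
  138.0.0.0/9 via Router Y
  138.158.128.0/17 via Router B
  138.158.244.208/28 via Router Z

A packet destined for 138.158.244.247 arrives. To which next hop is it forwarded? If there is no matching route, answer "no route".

Router C

Routes whose prefix contains 138.158.244.247:
  138.0.0.0/7 (138.0.0.0 - 139.255.255.255) -> Router L
  138.128.0.0/9 (138.128.0.0 - 138.255.255.255) -> Router W
  138.158.128.0/17 (138.158.128.0 - 138.158.255.255) -> Router B
  138.158.240.0/20 (138.158.240.0 - 138.158.255.255) -> Router C
More-specific entries that do NOT match:
  138.158.244.208/28 (138.158.244.208 - 138.158.244.223) does not contain 138.158.244.247
  138.158.244.160/27 (138.158.244.160 - 138.158.244.191) does not contain 138.158.244.247
  138.158.244.64/26 (138.158.244.64 - 138.158.244.127) does not contain 138.158.244.247
Longest matching prefix is /20 -> next hop Router C.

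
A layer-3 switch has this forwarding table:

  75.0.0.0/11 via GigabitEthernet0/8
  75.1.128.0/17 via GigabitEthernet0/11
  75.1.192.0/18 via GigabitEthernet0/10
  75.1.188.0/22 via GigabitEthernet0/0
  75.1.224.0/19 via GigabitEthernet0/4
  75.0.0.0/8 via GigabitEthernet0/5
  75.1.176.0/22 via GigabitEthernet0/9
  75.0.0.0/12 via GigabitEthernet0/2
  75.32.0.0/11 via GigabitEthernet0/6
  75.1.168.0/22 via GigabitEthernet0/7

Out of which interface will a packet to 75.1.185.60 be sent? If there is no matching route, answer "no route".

Routes whose prefix contains 75.1.185.60:
  75.0.0.0/8 (75.0.0.0 - 75.255.255.255) -> GigabitEthernet0/5
  75.0.0.0/11 (75.0.0.0 - 75.31.255.255) -> GigabitEthernet0/8
  75.0.0.0/12 (75.0.0.0 - 75.15.255.255) -> GigabitEthernet0/2
  75.1.128.0/17 (75.1.128.0 - 75.1.255.255) -> GigabitEthernet0/11
More-specific entries that do NOT match:
  75.1.188.0/22 (75.1.188.0 - 75.1.191.255) does not contain 75.1.185.60
  75.1.176.0/22 (75.1.176.0 - 75.1.179.255) does not contain 75.1.185.60
  75.1.168.0/22 (75.1.168.0 - 75.1.171.255) does not contain 75.1.185.60
  75.1.224.0/19 (75.1.224.0 - 75.1.255.255) does not contain 75.1.185.60
  75.1.192.0/18 (75.1.192.0 - 75.1.255.255) does not contain 75.1.185.60
Longest matching prefix is /17 -> interface GigabitEthernet0/11.

GigabitEthernet0/11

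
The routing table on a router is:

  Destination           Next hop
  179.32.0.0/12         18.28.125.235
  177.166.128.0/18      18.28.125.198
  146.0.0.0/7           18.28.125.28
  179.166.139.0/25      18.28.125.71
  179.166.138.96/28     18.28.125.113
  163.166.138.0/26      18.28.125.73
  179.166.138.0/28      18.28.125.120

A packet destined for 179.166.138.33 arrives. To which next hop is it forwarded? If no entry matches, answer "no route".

No entry's prefix contains 179.166.138.33; there is no default route.

no route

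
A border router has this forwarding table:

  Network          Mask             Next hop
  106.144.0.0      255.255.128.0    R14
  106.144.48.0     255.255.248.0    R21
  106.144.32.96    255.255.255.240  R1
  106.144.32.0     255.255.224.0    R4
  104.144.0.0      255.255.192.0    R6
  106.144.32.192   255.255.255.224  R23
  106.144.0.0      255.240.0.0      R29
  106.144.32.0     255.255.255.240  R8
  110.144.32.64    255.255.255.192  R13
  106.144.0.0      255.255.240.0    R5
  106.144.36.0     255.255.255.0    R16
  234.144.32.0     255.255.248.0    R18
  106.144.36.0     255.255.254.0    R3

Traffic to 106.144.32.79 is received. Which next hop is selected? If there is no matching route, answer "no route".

R4

Routes whose prefix contains 106.144.32.79:
  106.144.0.0/12 (106.144.0.0 - 106.159.255.255) -> R29
  106.144.0.0/17 (106.144.0.0 - 106.144.127.255) -> R14
  106.144.32.0/19 (106.144.32.0 - 106.144.63.255) -> R4
More-specific entries that do NOT match:
  106.144.32.96/28 (106.144.32.96 - 106.144.32.111) does not contain 106.144.32.79
  106.144.32.0/28 (106.144.32.0 - 106.144.32.15) does not contain 106.144.32.79
  106.144.32.192/27 (106.144.32.192 - 106.144.32.223) does not contain 106.144.32.79
  110.144.32.64/26 (110.144.32.64 - 110.144.32.127) does not contain 106.144.32.79
  106.144.36.0/24 (106.144.36.0 - 106.144.36.255) does not contain 106.144.32.79
  106.144.36.0/23 (106.144.36.0 - 106.144.37.255) does not contain 106.144.32.79
  106.144.48.0/21 (106.144.48.0 - 106.144.55.255) does not contain 106.144.32.79
  234.144.32.0/21 (234.144.32.0 - 234.144.39.255) does not contain 106.144.32.79
  106.144.0.0/20 (106.144.0.0 - 106.144.15.255) does not contain 106.144.32.79
Longest matching prefix is /19 -> next hop R4.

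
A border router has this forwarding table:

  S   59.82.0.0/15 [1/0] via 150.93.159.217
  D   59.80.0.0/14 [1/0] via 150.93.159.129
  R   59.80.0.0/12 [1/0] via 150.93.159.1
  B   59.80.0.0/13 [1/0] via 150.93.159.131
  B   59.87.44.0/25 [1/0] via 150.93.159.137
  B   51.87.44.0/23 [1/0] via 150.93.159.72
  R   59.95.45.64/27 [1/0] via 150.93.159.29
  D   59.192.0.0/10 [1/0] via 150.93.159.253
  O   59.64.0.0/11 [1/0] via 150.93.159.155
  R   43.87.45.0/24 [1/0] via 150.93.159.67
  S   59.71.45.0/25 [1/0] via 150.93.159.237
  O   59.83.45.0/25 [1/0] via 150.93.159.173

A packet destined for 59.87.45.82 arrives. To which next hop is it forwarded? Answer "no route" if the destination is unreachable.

Routes whose prefix contains 59.87.45.82:
  59.64.0.0/11 (59.64.0.0 - 59.95.255.255) -> 150.93.159.155
  59.80.0.0/12 (59.80.0.0 - 59.95.255.255) -> 150.93.159.1
  59.80.0.0/13 (59.80.0.0 - 59.87.255.255) -> 150.93.159.131
More-specific entries that do NOT match:
  59.95.45.64/27 (59.95.45.64 - 59.95.45.95) does not contain 59.87.45.82
  59.87.44.0/25 (59.87.44.0 - 59.87.44.127) does not contain 59.87.45.82
  59.71.45.0/25 (59.71.45.0 - 59.71.45.127) does not contain 59.87.45.82
  59.83.45.0/25 (59.83.45.0 - 59.83.45.127) does not contain 59.87.45.82
  43.87.45.0/24 (43.87.45.0 - 43.87.45.255) does not contain 59.87.45.82
  51.87.44.0/23 (51.87.44.0 - 51.87.45.255) does not contain 59.87.45.82
  59.82.0.0/15 (59.82.0.0 - 59.83.255.255) does not contain 59.87.45.82
  59.80.0.0/14 (59.80.0.0 - 59.83.255.255) does not contain 59.87.45.82
Longest matching prefix is /13 -> next hop 150.93.159.131.

150.93.159.131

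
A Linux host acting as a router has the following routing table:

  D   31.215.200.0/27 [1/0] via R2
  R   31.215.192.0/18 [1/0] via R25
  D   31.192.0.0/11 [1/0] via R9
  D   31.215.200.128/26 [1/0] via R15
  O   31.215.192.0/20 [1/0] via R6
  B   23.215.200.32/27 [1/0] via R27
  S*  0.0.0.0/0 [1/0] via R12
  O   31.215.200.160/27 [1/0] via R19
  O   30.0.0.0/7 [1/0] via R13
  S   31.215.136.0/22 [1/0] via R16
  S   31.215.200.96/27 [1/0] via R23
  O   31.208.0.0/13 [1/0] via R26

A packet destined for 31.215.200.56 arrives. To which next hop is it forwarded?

R6

Routes whose prefix contains 31.215.200.56:
  0.0.0.0/0 (default, matches everything) -> R12
  30.0.0.0/7 (30.0.0.0 - 31.255.255.255) -> R13
  31.192.0.0/11 (31.192.0.0 - 31.223.255.255) -> R9
  31.208.0.0/13 (31.208.0.0 - 31.215.255.255) -> R26
  31.215.192.0/18 (31.215.192.0 - 31.215.255.255) -> R25
  31.215.192.0/20 (31.215.192.0 - 31.215.207.255) -> R6
More-specific entries that do NOT match:
  31.215.200.0/27 (31.215.200.0 - 31.215.200.31) does not contain 31.215.200.56
  23.215.200.32/27 (23.215.200.32 - 23.215.200.63) does not contain 31.215.200.56
  31.215.200.160/27 (31.215.200.160 - 31.215.200.191) does not contain 31.215.200.56
  31.215.200.96/27 (31.215.200.96 - 31.215.200.127) does not contain 31.215.200.56
  31.215.200.128/26 (31.215.200.128 - 31.215.200.191) does not contain 31.215.200.56
  31.215.136.0/22 (31.215.136.0 - 31.215.139.255) does not contain 31.215.200.56
Longest matching prefix is /20 -> next hop R6.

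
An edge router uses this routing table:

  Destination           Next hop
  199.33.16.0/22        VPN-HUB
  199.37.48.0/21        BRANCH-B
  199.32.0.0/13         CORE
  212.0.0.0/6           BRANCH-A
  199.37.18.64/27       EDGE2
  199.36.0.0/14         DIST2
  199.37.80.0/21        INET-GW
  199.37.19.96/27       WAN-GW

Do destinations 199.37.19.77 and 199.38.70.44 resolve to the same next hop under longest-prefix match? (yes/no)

yes

199.37.19.77: longest match 199.36.0.0/14 -> DIST2
199.38.70.44: longest match 199.36.0.0/14 -> DIST2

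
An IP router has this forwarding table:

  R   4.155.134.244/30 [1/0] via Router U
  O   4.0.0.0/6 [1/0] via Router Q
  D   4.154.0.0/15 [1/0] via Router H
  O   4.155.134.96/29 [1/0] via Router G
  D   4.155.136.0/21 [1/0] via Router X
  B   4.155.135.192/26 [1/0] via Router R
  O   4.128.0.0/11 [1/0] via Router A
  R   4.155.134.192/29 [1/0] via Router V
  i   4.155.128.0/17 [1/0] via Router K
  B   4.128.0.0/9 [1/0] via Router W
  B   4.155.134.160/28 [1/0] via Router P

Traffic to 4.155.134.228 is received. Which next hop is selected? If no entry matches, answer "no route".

Routes whose prefix contains 4.155.134.228:
  4.0.0.0/6 (4.0.0.0 - 7.255.255.255) -> Router Q
  4.128.0.0/9 (4.128.0.0 - 4.255.255.255) -> Router W
  4.128.0.0/11 (4.128.0.0 - 4.159.255.255) -> Router A
  4.154.0.0/15 (4.154.0.0 - 4.155.255.255) -> Router H
  4.155.128.0/17 (4.155.128.0 - 4.155.255.255) -> Router K
More-specific entries that do NOT match:
  4.155.134.244/30 (4.155.134.244 - 4.155.134.247) does not contain 4.155.134.228
  4.155.134.96/29 (4.155.134.96 - 4.155.134.103) does not contain 4.155.134.228
  4.155.134.192/29 (4.155.134.192 - 4.155.134.199) does not contain 4.155.134.228
  4.155.134.160/28 (4.155.134.160 - 4.155.134.175) does not contain 4.155.134.228
  4.155.135.192/26 (4.155.135.192 - 4.155.135.255) does not contain 4.155.134.228
  4.155.136.0/21 (4.155.136.0 - 4.155.143.255) does not contain 4.155.134.228
Longest matching prefix is /17 -> next hop Router K.

Router K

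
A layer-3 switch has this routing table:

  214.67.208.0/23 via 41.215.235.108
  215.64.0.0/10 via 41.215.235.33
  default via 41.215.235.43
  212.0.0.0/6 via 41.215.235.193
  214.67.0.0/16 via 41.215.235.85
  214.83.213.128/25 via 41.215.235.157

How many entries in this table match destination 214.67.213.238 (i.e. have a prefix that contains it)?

3

Prefixes containing 214.67.213.238:
  0.0.0.0/0 (default, matches everything)
  212.0.0.0/6 (212.0.0.0 - 215.255.255.255)
  214.67.0.0/16 (214.67.0.0 - 214.67.255.255)
Total matching entries: 3.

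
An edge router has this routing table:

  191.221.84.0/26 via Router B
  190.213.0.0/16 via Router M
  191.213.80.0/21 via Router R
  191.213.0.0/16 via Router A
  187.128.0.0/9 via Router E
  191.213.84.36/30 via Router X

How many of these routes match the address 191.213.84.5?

Prefixes containing 191.213.84.5:
  191.213.0.0/16 (191.213.0.0 - 191.213.255.255)
  191.213.80.0/21 (191.213.80.0 - 191.213.87.255)
Total matching entries: 2.

2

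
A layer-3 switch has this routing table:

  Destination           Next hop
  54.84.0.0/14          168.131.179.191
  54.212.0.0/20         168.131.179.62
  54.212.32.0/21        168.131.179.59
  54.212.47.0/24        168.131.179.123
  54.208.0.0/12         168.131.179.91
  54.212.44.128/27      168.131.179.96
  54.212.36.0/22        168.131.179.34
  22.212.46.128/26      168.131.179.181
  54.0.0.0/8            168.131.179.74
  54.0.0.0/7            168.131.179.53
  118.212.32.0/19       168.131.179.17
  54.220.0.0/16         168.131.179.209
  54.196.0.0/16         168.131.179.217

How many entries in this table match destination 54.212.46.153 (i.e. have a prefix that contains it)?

Prefixes containing 54.212.46.153:
  54.0.0.0/7 (54.0.0.0 - 55.255.255.255)
  54.0.0.0/8 (54.0.0.0 - 54.255.255.255)
  54.208.0.0/12 (54.208.0.0 - 54.223.255.255)
Total matching entries: 3.

3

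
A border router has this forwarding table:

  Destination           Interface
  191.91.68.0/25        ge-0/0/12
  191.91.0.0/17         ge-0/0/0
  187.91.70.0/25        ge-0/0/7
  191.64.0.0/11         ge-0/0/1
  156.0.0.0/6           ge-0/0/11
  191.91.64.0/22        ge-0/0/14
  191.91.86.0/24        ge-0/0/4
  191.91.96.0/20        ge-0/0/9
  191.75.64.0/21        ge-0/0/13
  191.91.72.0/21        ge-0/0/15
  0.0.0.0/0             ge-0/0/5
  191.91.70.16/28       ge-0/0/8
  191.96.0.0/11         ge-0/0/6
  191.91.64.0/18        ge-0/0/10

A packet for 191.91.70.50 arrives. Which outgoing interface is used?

Routes whose prefix contains 191.91.70.50:
  0.0.0.0/0 (default, matches everything) -> ge-0/0/5
  191.64.0.0/11 (191.64.0.0 - 191.95.255.255) -> ge-0/0/1
  191.91.0.0/17 (191.91.0.0 - 191.91.127.255) -> ge-0/0/0
  191.91.64.0/18 (191.91.64.0 - 191.91.127.255) -> ge-0/0/10
More-specific entries that do NOT match:
  191.91.70.16/28 (191.91.70.16 - 191.91.70.31) does not contain 191.91.70.50
  191.91.68.0/25 (191.91.68.0 - 191.91.68.127) does not contain 191.91.70.50
  187.91.70.0/25 (187.91.70.0 - 187.91.70.127) does not contain 191.91.70.50
  191.91.86.0/24 (191.91.86.0 - 191.91.86.255) does not contain 191.91.70.50
  191.91.64.0/22 (191.91.64.0 - 191.91.67.255) does not contain 191.91.70.50
  191.75.64.0/21 (191.75.64.0 - 191.75.71.255) does not contain 191.91.70.50
  191.91.72.0/21 (191.91.72.0 - 191.91.79.255) does not contain 191.91.70.50
  191.91.96.0/20 (191.91.96.0 - 191.91.111.255) does not contain 191.91.70.50
Longest matching prefix is /18 -> interface ge-0/0/10.

ge-0/0/10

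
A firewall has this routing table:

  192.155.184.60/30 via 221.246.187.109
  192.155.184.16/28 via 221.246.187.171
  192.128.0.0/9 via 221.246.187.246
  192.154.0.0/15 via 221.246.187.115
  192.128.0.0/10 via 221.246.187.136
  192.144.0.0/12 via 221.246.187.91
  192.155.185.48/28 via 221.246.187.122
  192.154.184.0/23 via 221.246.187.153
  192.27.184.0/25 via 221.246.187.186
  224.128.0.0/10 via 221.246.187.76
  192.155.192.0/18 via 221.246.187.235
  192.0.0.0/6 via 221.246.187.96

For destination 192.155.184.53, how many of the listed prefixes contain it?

5

Prefixes containing 192.155.184.53:
  192.0.0.0/6 (192.0.0.0 - 195.255.255.255)
  192.128.0.0/9 (192.128.0.0 - 192.255.255.255)
  192.128.0.0/10 (192.128.0.0 - 192.191.255.255)
  192.144.0.0/12 (192.144.0.0 - 192.159.255.255)
  192.154.0.0/15 (192.154.0.0 - 192.155.255.255)
Total matching entries: 5.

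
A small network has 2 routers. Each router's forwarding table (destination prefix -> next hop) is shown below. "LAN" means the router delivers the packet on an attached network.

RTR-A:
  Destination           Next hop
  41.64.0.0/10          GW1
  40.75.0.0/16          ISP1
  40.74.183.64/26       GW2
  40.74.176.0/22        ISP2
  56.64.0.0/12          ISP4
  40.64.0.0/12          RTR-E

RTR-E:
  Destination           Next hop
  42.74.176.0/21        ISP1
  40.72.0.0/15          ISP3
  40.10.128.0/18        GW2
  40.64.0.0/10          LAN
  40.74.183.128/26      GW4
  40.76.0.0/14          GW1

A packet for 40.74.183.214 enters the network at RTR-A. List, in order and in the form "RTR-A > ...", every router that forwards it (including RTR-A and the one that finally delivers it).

At RTR-A: longest match for 40.74.183.214 is 40.64.0.0/12 -> RTR-E
At RTR-E: longest match for 40.74.183.214 is 40.64.0.0/10 -> LAN

RTR-A > RTR-E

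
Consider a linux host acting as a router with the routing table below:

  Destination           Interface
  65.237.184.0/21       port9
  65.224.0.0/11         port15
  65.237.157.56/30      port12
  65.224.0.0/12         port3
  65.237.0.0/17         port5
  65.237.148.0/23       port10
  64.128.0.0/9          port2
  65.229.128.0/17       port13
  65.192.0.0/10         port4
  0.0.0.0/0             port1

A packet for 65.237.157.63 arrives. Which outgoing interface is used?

Routes whose prefix contains 65.237.157.63:
  0.0.0.0/0 (default, matches everything) -> port1
  65.192.0.0/10 (65.192.0.0 - 65.255.255.255) -> port4
  65.224.0.0/11 (65.224.0.0 - 65.255.255.255) -> port15
  65.224.0.0/12 (65.224.0.0 - 65.239.255.255) -> port3
More-specific entries that do NOT match:
  65.237.157.56/30 (65.237.157.56 - 65.237.157.59) does not contain 65.237.157.63
  65.237.148.0/23 (65.237.148.0 - 65.237.149.255) does not contain 65.237.157.63
  65.237.184.0/21 (65.237.184.0 - 65.237.191.255) does not contain 65.237.157.63
  65.237.0.0/17 (65.237.0.0 - 65.237.127.255) does not contain 65.237.157.63
  65.229.128.0/17 (65.229.128.0 - 65.229.255.255) does not contain 65.237.157.63
Longest matching prefix is /12 -> interface port3.

port3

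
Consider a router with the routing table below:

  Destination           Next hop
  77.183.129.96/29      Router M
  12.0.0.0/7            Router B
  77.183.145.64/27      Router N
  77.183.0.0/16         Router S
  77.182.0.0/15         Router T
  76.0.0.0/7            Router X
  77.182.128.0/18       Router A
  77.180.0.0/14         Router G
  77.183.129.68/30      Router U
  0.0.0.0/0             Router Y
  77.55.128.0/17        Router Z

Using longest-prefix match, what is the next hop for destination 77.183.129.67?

Routes whose prefix contains 77.183.129.67:
  0.0.0.0/0 (default, matches everything) -> Router Y
  76.0.0.0/7 (76.0.0.0 - 77.255.255.255) -> Router X
  77.180.0.0/14 (77.180.0.0 - 77.183.255.255) -> Router G
  77.182.0.0/15 (77.182.0.0 - 77.183.255.255) -> Router T
  77.183.0.0/16 (77.183.0.0 - 77.183.255.255) -> Router S
More-specific entries that do NOT match:
  77.183.129.68/30 (77.183.129.68 - 77.183.129.71) does not contain 77.183.129.67
  77.183.129.96/29 (77.183.129.96 - 77.183.129.103) does not contain 77.183.129.67
  77.183.145.64/27 (77.183.145.64 - 77.183.145.95) does not contain 77.183.129.67
  77.182.128.0/18 (77.182.128.0 - 77.182.191.255) does not contain 77.183.129.67
  77.55.128.0/17 (77.55.128.0 - 77.55.255.255) does not contain 77.183.129.67
Longest matching prefix is /16 -> next hop Router S.

Router S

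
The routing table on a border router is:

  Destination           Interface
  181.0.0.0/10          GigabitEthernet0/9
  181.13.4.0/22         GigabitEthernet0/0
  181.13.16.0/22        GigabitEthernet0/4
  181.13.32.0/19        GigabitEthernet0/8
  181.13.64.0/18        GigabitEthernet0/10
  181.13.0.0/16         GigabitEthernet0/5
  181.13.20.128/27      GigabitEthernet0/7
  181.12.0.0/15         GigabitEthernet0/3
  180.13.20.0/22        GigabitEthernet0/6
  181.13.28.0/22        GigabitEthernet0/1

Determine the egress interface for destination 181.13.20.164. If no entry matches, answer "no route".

GigabitEthernet0/5

Routes whose prefix contains 181.13.20.164:
  181.0.0.0/10 (181.0.0.0 - 181.63.255.255) -> GigabitEthernet0/9
  181.12.0.0/15 (181.12.0.0 - 181.13.255.255) -> GigabitEthernet0/3
  181.13.0.0/16 (181.13.0.0 - 181.13.255.255) -> GigabitEthernet0/5
More-specific entries that do NOT match:
  181.13.20.128/27 (181.13.20.128 - 181.13.20.159) does not contain 181.13.20.164
  181.13.4.0/22 (181.13.4.0 - 181.13.7.255) does not contain 181.13.20.164
  181.13.16.0/22 (181.13.16.0 - 181.13.19.255) does not contain 181.13.20.164
  180.13.20.0/22 (180.13.20.0 - 180.13.23.255) does not contain 181.13.20.164
  181.13.28.0/22 (181.13.28.0 - 181.13.31.255) does not contain 181.13.20.164
  181.13.32.0/19 (181.13.32.0 - 181.13.63.255) does not contain 181.13.20.164
  181.13.64.0/18 (181.13.64.0 - 181.13.127.255) does not contain 181.13.20.164
Longest matching prefix is /16 -> interface GigabitEthernet0/5.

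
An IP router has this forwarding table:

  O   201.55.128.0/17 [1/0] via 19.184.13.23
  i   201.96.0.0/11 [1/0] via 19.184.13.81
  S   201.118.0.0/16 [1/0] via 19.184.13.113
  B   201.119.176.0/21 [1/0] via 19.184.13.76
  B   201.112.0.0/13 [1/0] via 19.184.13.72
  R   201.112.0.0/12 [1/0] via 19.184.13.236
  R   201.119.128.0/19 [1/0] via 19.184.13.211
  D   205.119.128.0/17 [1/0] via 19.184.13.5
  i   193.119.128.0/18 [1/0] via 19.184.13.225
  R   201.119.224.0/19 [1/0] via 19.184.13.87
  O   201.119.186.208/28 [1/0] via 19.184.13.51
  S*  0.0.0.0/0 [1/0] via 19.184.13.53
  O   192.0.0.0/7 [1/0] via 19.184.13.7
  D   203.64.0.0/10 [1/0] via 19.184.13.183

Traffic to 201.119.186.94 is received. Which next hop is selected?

19.184.13.72

Routes whose prefix contains 201.119.186.94:
  0.0.0.0/0 (default, matches everything) -> 19.184.13.53
  201.96.0.0/11 (201.96.0.0 - 201.127.255.255) -> 19.184.13.81
  201.112.0.0/12 (201.112.0.0 - 201.127.255.255) -> 19.184.13.236
  201.112.0.0/13 (201.112.0.0 - 201.119.255.255) -> 19.184.13.72
More-specific entries that do NOT match:
  201.119.186.208/28 (201.119.186.208 - 201.119.186.223) does not contain 201.119.186.94
  201.119.176.0/21 (201.119.176.0 - 201.119.183.255) does not contain 201.119.186.94
  201.119.128.0/19 (201.119.128.0 - 201.119.159.255) does not contain 201.119.186.94
  201.119.224.0/19 (201.119.224.0 - 201.119.255.255) does not contain 201.119.186.94
  193.119.128.0/18 (193.119.128.0 - 193.119.191.255) does not contain 201.119.186.94
  201.55.128.0/17 (201.55.128.0 - 201.55.255.255) does not contain 201.119.186.94
  205.119.128.0/17 (205.119.128.0 - 205.119.255.255) does not contain 201.119.186.94
  201.118.0.0/16 (201.118.0.0 - 201.118.255.255) does not contain 201.119.186.94
Longest matching prefix is /13 -> next hop 19.184.13.72.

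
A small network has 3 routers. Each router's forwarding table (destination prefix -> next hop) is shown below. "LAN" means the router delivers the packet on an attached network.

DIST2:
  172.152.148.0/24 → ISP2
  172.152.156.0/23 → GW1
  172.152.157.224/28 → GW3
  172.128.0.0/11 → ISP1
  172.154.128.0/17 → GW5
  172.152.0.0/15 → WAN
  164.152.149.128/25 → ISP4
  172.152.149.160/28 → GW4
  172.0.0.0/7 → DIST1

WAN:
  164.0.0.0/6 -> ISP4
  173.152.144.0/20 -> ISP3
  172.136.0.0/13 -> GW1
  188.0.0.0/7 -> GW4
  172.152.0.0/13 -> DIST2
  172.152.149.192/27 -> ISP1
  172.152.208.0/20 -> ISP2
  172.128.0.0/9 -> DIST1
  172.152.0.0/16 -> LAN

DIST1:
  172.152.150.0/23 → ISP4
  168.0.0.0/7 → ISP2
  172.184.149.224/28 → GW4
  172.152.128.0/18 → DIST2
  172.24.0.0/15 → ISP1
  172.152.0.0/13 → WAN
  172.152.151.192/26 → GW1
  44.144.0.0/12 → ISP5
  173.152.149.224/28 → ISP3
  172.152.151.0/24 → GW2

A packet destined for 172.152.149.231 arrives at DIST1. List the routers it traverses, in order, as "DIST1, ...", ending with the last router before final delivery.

At DIST1: longest match for 172.152.149.231 is 172.152.128.0/18 -> DIST2
At DIST2: longest match for 172.152.149.231 is 172.152.0.0/15 -> WAN
At WAN: longest match for 172.152.149.231 is 172.152.0.0/16 -> LAN

DIST1, DIST2, WAN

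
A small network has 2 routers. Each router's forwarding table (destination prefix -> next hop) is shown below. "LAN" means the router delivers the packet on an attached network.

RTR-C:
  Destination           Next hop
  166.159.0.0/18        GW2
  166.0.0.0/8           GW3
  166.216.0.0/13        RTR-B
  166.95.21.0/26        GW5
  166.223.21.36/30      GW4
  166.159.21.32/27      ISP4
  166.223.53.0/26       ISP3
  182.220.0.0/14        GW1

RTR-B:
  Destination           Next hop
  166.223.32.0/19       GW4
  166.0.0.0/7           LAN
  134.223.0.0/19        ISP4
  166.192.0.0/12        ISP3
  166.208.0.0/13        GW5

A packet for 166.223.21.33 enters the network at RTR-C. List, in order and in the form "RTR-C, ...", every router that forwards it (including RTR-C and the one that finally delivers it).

RTR-C, RTR-B

At RTR-C: longest match for 166.223.21.33 is 166.216.0.0/13 -> RTR-B
At RTR-B: longest match for 166.223.21.33 is 166.0.0.0/7 -> LAN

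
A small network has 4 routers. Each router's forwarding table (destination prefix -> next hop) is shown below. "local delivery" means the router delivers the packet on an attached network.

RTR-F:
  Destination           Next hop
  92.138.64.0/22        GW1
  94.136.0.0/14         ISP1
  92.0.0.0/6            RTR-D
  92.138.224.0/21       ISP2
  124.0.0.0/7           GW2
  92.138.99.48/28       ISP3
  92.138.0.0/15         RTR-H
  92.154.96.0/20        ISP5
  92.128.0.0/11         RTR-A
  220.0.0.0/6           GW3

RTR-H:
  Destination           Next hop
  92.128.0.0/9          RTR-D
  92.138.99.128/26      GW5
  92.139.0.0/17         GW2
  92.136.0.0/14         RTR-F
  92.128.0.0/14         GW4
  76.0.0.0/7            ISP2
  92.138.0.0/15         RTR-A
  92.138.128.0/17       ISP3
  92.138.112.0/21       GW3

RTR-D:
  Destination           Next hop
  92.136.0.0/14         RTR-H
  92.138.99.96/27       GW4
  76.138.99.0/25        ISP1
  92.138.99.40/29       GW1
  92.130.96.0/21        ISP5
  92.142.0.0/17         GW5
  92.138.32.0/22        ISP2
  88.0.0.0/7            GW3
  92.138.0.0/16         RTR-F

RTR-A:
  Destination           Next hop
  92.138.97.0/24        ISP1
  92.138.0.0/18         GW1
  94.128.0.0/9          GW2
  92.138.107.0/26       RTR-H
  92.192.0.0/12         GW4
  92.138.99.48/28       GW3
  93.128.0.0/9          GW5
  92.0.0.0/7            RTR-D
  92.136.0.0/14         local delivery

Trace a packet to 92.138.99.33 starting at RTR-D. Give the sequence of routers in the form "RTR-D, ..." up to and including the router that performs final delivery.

RTR-D, RTR-F, RTR-H, RTR-A

At RTR-D: longest match for 92.138.99.33 is 92.138.0.0/16 -> RTR-F
At RTR-F: longest match for 92.138.99.33 is 92.138.0.0/15 -> RTR-H
At RTR-H: longest match for 92.138.99.33 is 92.138.0.0/15 -> RTR-A
At RTR-A: longest match for 92.138.99.33 is 92.136.0.0/14 -> local delivery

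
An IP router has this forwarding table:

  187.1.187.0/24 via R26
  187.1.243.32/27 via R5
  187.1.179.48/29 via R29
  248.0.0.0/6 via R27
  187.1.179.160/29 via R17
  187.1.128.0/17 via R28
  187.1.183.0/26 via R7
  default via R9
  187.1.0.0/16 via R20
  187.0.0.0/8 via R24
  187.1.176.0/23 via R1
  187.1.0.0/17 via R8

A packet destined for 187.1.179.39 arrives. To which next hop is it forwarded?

R28

Routes whose prefix contains 187.1.179.39:
  0.0.0.0/0 (default, matches everything) -> R9
  187.0.0.0/8 (187.0.0.0 - 187.255.255.255) -> R24
  187.1.0.0/16 (187.1.0.0 - 187.1.255.255) -> R20
  187.1.128.0/17 (187.1.128.0 - 187.1.255.255) -> R28
More-specific entries that do NOT match:
  187.1.179.48/29 (187.1.179.48 - 187.1.179.55) does not contain 187.1.179.39
  187.1.179.160/29 (187.1.179.160 - 187.1.179.167) does not contain 187.1.179.39
  187.1.243.32/27 (187.1.243.32 - 187.1.243.63) does not contain 187.1.179.39
  187.1.183.0/26 (187.1.183.0 - 187.1.183.63) does not contain 187.1.179.39
  187.1.187.0/24 (187.1.187.0 - 187.1.187.255) does not contain 187.1.179.39
  187.1.176.0/23 (187.1.176.0 - 187.1.177.255) does not contain 187.1.179.39
Longest matching prefix is /17 -> next hop R28.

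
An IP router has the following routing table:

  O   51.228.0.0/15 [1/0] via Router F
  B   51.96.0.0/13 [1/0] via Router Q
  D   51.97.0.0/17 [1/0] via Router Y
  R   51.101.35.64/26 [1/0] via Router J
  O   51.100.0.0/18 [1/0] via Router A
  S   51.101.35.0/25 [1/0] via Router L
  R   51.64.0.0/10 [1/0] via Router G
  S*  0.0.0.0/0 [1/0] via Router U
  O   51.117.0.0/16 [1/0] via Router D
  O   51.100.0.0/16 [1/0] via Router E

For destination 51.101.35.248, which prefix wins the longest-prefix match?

Entries matching 51.101.35.248:
  0.0.0.0/0 (default, matches everything)
  51.64.0.0/10 (51.64.0.0 - 51.127.255.255)
  51.96.0.0/13 (51.96.0.0 - 51.103.255.255)
Most specific is 51.96.0.0/13.

51.96.0.0/13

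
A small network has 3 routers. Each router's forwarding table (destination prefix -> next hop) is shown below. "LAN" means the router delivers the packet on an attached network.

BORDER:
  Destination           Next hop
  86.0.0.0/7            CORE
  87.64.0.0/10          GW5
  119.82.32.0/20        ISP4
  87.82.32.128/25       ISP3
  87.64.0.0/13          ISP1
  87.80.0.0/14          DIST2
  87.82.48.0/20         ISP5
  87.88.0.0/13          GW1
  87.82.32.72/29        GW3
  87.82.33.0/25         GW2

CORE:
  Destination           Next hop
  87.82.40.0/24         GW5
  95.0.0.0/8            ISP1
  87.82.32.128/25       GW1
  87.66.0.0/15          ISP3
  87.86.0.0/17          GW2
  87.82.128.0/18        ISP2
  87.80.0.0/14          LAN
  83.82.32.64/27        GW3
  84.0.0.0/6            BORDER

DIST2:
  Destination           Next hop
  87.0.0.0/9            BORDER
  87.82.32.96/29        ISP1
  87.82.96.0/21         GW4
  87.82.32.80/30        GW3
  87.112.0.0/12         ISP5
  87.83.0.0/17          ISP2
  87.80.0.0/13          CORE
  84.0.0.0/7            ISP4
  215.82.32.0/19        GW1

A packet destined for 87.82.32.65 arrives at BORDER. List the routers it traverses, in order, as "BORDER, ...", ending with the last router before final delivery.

At BORDER: longest match for 87.82.32.65 is 87.80.0.0/14 -> DIST2
At DIST2: longest match for 87.82.32.65 is 87.80.0.0/13 -> CORE
At CORE: longest match for 87.82.32.65 is 87.80.0.0/14 -> LAN

BORDER, DIST2, CORE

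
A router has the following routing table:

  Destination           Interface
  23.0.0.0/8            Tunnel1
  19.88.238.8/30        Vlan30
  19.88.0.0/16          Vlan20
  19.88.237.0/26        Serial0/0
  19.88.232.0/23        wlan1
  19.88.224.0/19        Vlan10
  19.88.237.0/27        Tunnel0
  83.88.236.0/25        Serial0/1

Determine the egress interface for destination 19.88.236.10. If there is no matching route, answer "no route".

Vlan10

Routes whose prefix contains 19.88.236.10:
  19.88.0.0/16 (19.88.0.0 - 19.88.255.255) -> Vlan20
  19.88.224.0/19 (19.88.224.0 - 19.88.255.255) -> Vlan10
More-specific entries that do NOT match:
  19.88.238.8/30 (19.88.238.8 - 19.88.238.11) does not contain 19.88.236.10
  19.88.237.0/27 (19.88.237.0 - 19.88.237.31) does not contain 19.88.236.10
  19.88.237.0/26 (19.88.237.0 - 19.88.237.63) does not contain 19.88.236.10
  83.88.236.0/25 (83.88.236.0 - 83.88.236.127) does not contain 19.88.236.10
  19.88.232.0/23 (19.88.232.0 - 19.88.233.255) does not contain 19.88.236.10
Longest matching prefix is /19 -> interface Vlan10.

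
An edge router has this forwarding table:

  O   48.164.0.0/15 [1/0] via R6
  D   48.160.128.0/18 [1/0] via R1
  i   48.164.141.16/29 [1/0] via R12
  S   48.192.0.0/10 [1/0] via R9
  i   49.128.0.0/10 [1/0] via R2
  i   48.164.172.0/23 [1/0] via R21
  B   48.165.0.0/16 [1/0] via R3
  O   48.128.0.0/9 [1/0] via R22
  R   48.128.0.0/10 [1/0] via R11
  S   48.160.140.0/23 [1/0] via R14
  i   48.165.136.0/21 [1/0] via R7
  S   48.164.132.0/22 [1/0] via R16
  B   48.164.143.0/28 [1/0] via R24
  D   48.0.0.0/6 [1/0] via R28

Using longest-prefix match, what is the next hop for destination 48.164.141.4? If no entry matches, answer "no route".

Routes whose prefix contains 48.164.141.4:
  48.0.0.0/6 (48.0.0.0 - 51.255.255.255) -> R28
  48.128.0.0/9 (48.128.0.0 - 48.255.255.255) -> R22
  48.128.0.0/10 (48.128.0.0 - 48.191.255.255) -> R11
  48.164.0.0/15 (48.164.0.0 - 48.165.255.255) -> R6
More-specific entries that do NOT match:
  48.164.141.16/29 (48.164.141.16 - 48.164.141.23) does not contain 48.164.141.4
  48.164.143.0/28 (48.164.143.0 - 48.164.143.15) does not contain 48.164.141.4
  48.164.172.0/23 (48.164.172.0 - 48.164.173.255) does not contain 48.164.141.4
  48.160.140.0/23 (48.160.140.0 - 48.160.141.255) does not contain 48.164.141.4
  48.164.132.0/22 (48.164.132.0 - 48.164.135.255) does not contain 48.164.141.4
  48.165.136.0/21 (48.165.136.0 - 48.165.143.255) does not contain 48.164.141.4
  48.160.128.0/18 (48.160.128.0 - 48.160.191.255) does not contain 48.164.141.4
  48.165.0.0/16 (48.165.0.0 - 48.165.255.255) does not contain 48.164.141.4
Longest matching prefix is /15 -> next hop R6.

R6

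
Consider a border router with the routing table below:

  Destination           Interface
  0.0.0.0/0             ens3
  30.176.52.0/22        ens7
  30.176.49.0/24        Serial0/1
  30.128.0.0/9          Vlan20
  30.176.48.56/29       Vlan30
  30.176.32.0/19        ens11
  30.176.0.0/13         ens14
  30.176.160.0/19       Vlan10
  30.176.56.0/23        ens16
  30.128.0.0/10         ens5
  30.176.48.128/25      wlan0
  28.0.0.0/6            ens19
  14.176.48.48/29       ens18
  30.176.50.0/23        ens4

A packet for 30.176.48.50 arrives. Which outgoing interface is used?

Routes whose prefix contains 30.176.48.50:
  0.0.0.0/0 (default, matches everything) -> ens3
  28.0.0.0/6 (28.0.0.0 - 31.255.255.255) -> ens19
  30.128.0.0/9 (30.128.0.0 - 30.255.255.255) -> Vlan20
  30.128.0.0/10 (30.128.0.0 - 30.191.255.255) -> ens5
  30.176.0.0/13 (30.176.0.0 - 30.183.255.255) -> ens14
  30.176.32.0/19 (30.176.32.0 - 30.176.63.255) -> ens11
More-specific entries that do NOT match:
  30.176.48.56/29 (30.176.48.56 - 30.176.48.63) does not contain 30.176.48.50
  14.176.48.48/29 (14.176.48.48 - 14.176.48.55) does not contain 30.176.48.50
  30.176.48.128/25 (30.176.48.128 - 30.176.48.255) does not contain 30.176.48.50
  30.176.49.0/24 (30.176.49.0 - 30.176.49.255) does not contain 30.176.48.50
  30.176.56.0/23 (30.176.56.0 - 30.176.57.255) does not contain 30.176.48.50
  30.176.50.0/23 (30.176.50.0 - 30.176.51.255) does not contain 30.176.48.50
  30.176.52.0/22 (30.176.52.0 - 30.176.55.255) does not contain 30.176.48.50
Longest matching prefix is /19 -> interface ens11.

ens11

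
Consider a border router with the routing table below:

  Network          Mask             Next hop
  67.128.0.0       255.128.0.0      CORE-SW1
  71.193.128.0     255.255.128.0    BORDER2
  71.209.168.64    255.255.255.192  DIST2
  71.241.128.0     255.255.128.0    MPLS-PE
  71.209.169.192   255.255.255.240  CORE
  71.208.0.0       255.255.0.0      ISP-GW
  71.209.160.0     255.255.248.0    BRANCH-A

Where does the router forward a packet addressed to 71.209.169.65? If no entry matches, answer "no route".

no route

No entry's prefix contains 71.209.169.65; there is no default route.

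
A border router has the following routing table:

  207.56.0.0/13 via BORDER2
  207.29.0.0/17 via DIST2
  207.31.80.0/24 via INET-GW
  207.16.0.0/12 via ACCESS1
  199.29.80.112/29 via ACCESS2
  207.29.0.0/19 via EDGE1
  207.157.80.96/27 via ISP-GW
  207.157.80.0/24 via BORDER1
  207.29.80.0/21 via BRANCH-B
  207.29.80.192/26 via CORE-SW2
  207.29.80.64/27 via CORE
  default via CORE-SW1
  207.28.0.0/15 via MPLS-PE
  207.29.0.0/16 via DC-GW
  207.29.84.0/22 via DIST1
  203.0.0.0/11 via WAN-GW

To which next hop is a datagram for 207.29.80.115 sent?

Routes whose prefix contains 207.29.80.115:
  0.0.0.0/0 (default, matches everything) -> CORE-SW1
  207.16.0.0/12 (207.16.0.0 - 207.31.255.255) -> ACCESS1
  207.28.0.0/15 (207.28.0.0 - 207.29.255.255) -> MPLS-PE
  207.29.0.0/16 (207.29.0.0 - 207.29.255.255) -> DC-GW
  207.29.0.0/17 (207.29.0.0 - 207.29.127.255) -> DIST2
  207.29.80.0/21 (207.29.80.0 - 207.29.87.255) -> BRANCH-B
More-specific entries that do NOT match:
  199.29.80.112/29 (199.29.80.112 - 199.29.80.119) does not contain 207.29.80.115
  207.157.80.96/27 (207.157.80.96 - 207.157.80.127) does not contain 207.29.80.115
  207.29.80.64/27 (207.29.80.64 - 207.29.80.95) does not contain 207.29.80.115
  207.29.80.192/26 (207.29.80.192 - 207.29.80.255) does not contain 207.29.80.115
  207.31.80.0/24 (207.31.80.0 - 207.31.80.255) does not contain 207.29.80.115
  207.157.80.0/24 (207.157.80.0 - 207.157.80.255) does not contain 207.29.80.115
  207.29.84.0/22 (207.29.84.0 - 207.29.87.255) does not contain 207.29.80.115
Longest matching prefix is /21 -> next hop BRANCH-B.

BRANCH-B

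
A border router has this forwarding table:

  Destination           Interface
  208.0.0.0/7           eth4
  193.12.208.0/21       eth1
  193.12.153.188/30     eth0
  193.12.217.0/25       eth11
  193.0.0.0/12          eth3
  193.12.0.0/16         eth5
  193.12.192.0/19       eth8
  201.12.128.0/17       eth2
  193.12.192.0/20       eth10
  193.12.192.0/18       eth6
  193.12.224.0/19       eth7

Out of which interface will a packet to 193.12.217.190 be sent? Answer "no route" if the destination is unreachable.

Routes whose prefix contains 193.12.217.190:
  193.0.0.0/12 (193.0.0.0 - 193.15.255.255) -> eth3
  193.12.0.0/16 (193.12.0.0 - 193.12.255.255) -> eth5
  193.12.192.0/18 (193.12.192.0 - 193.12.255.255) -> eth6
  193.12.192.0/19 (193.12.192.0 - 193.12.223.255) -> eth8
More-specific entries that do NOT match:
  193.12.153.188/30 (193.12.153.188 - 193.12.153.191) does not contain 193.12.217.190
  193.12.217.0/25 (193.12.217.0 - 193.12.217.127) does not contain 193.12.217.190
  193.12.208.0/21 (193.12.208.0 - 193.12.215.255) does not contain 193.12.217.190
  193.12.192.0/20 (193.12.192.0 - 193.12.207.255) does not contain 193.12.217.190
Longest matching prefix is /19 -> interface eth8.

eth8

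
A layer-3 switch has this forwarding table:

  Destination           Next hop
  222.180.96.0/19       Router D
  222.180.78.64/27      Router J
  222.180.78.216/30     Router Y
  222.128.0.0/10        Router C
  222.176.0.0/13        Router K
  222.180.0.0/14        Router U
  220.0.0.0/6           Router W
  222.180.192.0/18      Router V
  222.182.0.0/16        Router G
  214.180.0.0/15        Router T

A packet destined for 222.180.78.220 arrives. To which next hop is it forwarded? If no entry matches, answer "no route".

Router U

Routes whose prefix contains 222.180.78.220:
  220.0.0.0/6 (220.0.0.0 - 223.255.255.255) -> Router W
  222.128.0.0/10 (222.128.0.0 - 222.191.255.255) -> Router C
  222.176.0.0/13 (222.176.0.0 - 222.183.255.255) -> Router K
  222.180.0.0/14 (222.180.0.0 - 222.183.255.255) -> Router U
More-specific entries that do NOT match:
  222.180.78.216/30 (222.180.78.216 - 222.180.78.219) does not contain 222.180.78.220
  222.180.78.64/27 (222.180.78.64 - 222.180.78.95) does not contain 222.180.78.220
  222.180.96.0/19 (222.180.96.0 - 222.180.127.255) does not contain 222.180.78.220
  222.180.192.0/18 (222.180.192.0 - 222.180.255.255) does not contain 222.180.78.220
  222.182.0.0/16 (222.182.0.0 - 222.182.255.255) does not contain 222.180.78.220
  214.180.0.0/15 (214.180.0.0 - 214.181.255.255) does not contain 222.180.78.220
Longest matching prefix is /14 -> next hop Router U.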